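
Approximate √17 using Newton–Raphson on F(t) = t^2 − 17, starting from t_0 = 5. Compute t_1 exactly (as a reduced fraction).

21/5

F'(t) = 2t.
F(5) = 8, F'(5) = 10, so t_1 = 5 − 8/10 = 21/5.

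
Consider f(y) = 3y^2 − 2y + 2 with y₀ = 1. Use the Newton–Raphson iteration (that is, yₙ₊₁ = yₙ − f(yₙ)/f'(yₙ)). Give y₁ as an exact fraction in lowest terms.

f'(y) = 6y − 2.
f(1) = 3, f'(1) = 4, so y₁ = 1 − 3/4 = 1/4.

1/4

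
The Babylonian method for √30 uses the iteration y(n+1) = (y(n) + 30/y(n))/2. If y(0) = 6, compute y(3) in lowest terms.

116161/21208

y(1) = (6 + 30/6)/2 = 11/2.
y(2) = (11/2 + 30/(11/2))/2 = 241/44.
y(3) = (241/44 + 30/(241/44))/2 = 116161/21208.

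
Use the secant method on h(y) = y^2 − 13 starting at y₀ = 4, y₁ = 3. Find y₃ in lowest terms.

h(4) = 3, h(3) = −4. y₂ = 3 − (−4)·(3 − 4)/((−4) − 3) = 25/7.
h(3) = −4, h(25/7) = −12/49. y₃ = (25/7) − (−12/49)·((25/7) − 3)/((−12/49) − (−4)) = 83/23.

83/23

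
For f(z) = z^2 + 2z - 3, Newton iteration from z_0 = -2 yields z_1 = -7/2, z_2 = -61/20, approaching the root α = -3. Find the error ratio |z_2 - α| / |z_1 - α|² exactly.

1/5

z_1 - α = -7/2 - (-3) = -7/2 + 3 = -1/2, so |z_1 - α| = 1/2.
z_2 - α = -61/20 - (-3) = -61/20 + 3 = -1/20, so |z_2 - α| = 1/20.
|z_1 - α|² = 1/4.
Ratio = (1/20) / (1/4) = 1/5.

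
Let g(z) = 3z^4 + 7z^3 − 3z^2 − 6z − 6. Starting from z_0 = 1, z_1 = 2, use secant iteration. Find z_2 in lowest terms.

g(1) = −5, g(2) = 74. z_2 = 2 − 74·(2 − 1)/(74 − (−5)) = 84/79.

84/79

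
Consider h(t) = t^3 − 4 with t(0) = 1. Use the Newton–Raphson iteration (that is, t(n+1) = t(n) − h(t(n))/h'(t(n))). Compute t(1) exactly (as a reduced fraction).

2

h'(t) = 3t^2.
h(1) = −3, h'(1) = 3, so t(1) = 1 − (−3)/3 = 2.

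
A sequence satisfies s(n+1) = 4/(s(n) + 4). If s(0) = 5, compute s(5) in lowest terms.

236/285

s(1) = 4/(5 + 4) = 4/9.
s(2) = 4/(4/9 + 4) = 9/10.
s(3) = 4/(9/10 + 4) = 40/49.
s(4) = 4/(40/49 + 4) = 49/59.
s(5) = 4/(49/59 + 4) = 236/285.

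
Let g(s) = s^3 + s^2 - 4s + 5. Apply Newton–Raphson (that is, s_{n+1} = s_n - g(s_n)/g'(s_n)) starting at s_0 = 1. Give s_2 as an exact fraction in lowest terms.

g'(s) = 3s^2 + 2s - 4.
g(1) = 3, g'(1) = 1, so s_1 = 1 - 3/1 = -2.
g(-2) = 9, g'(-2) = 4, so s_2 = (-2) - 9/4 = -17/4.

-17/4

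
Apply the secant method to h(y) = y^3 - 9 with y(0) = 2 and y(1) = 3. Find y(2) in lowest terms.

39/19

h(2) = -1, h(3) = 18. y(2) = 3 - 18·(3 - 2)/(18 - (-1)) = 39/19.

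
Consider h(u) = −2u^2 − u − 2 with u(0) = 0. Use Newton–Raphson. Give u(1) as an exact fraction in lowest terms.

−2

h'(u) = −4u − 1.
h(0) = −2, h'(0) = −1, so u(1) = 0 − (−2)/(−1) = −2.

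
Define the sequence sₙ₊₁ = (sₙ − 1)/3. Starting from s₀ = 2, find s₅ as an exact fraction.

s₁ = (2 − 1)/3 = 1/3.
s₂ = ((1/3) − 1)/3 = −2/9.
s₃ = ((−2/9) − 1)/3 = −11/27.
s₄ = ((−11/27) − 1)/3 = −38/81.
s₅ = ((−38/81) − 1)/3 = −119/243.

−119/243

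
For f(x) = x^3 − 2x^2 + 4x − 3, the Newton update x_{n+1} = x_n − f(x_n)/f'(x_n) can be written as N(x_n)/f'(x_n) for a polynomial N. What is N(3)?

f'(x) = 3x^2 − 4x + 4.
N(x) = x·f'(x) − f(x) = x·(3x^2 − 4x + 4) − (x^3 − 2x^2 + 4x − 3) = 2x^3 − 2x^2 + 3.
N(3) = 39.

39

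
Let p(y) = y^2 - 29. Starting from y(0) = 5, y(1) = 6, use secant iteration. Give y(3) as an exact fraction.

673/125

p(5) = -4, p(6) = 7. y(2) = 6 - 7·(6 - 5)/(7 - (-4)) = 59/11.
p(6) = 7, p(59/11) = -28/121. y(3) = (59/11) - (-28/121)·((59/11) - 6)/((-28/121) - 7) = 673/125.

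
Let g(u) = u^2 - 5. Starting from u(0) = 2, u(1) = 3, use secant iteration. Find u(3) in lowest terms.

g(2) = -1, g(3) = 4. u(2) = 3 - 4·(3 - 2)/(4 - (-1)) = 11/5.
g(3) = 4, g(11/5) = -4/25. u(3) = (11/5) - (-4/25)·((11/5) - 3)/((-4/25) - 4) = 29/13.

29/13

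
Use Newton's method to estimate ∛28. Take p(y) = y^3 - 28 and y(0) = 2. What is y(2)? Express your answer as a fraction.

p'(y) = 3y^2.
p(2) = -20, p'(2) = 12, so y(1) = 2 - (-20)/12 = 11/3.
p(11/3) = 575/27, p'(11/3) = 121/3, so y(2) = (11/3) - (575/27)/(121/3) = 3418/1089.

3418/1089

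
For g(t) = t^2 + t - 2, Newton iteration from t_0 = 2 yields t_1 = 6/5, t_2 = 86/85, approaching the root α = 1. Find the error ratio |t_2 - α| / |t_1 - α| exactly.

t_1 - α = 6/5 - 1 = 1/5, so |t_1 - α| = 1/5.
t_2 - α = 86/85 - 1 = 1/85, so |t_2 - α| = 1/85.
Ratio = (1/85) / (1/5) = 1/17.

1/17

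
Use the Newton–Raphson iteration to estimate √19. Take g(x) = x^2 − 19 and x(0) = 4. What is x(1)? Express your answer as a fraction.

g'(x) = 2x.
g(4) = −3, g'(4) = 8, so x(1) = 4 − (−3)/8 = 35/8.

35/8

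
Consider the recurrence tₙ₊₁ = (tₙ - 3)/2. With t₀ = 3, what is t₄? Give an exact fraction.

-21/8

t₁ = (3 - 3)/2 = 0.
t₂ = (0 - 3)/2 = -3/2.
t₃ = ((-3/2) - 3)/2 = -9/4.
t₄ = ((-9/4) - 3)/2 = -21/8.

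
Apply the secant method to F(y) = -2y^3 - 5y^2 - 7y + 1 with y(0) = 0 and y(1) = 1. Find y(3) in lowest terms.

74/711

F(0) = 1, F(1) = -13. y(2) = 1 - (-13)·(1 - 0)/((-13) - 1) = 1/14.
F(1) = -13, F(1/14) = 325/686. y(3) = (1/14) - (325/686)·((1/14) - 1)/((325/686) - (-13)) = 74/711.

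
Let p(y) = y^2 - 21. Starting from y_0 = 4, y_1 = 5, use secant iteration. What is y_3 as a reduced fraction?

p(4) = -5, p(5) = 4. y_2 = 5 - 4·(5 - 4)/(4 - (-5)) = 41/9.
p(5) = 4, p(41/9) = -20/81. y_3 = (41/9) - (-20/81)·((41/9) - 5)/((-20/81) - 4) = 197/43.

197/43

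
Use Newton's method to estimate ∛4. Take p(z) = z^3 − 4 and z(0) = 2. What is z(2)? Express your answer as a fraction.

358/225

p'(z) = 3z^2.
p(2) = 4, p'(2) = 12, so z(1) = 2 − 4/12 = 5/3.
p(5/3) = 17/27, p'(5/3) = 25/3, so z(2) = (5/3) − (17/27)/(25/3) = 358/225.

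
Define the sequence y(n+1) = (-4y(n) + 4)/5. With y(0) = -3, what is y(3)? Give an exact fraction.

y(1) = (-4·(-3) + 4)/5 = 16/5.
y(2) = (-4·(16/5) + 4)/5 = -44/25.
y(3) = (-4·(-44/25) + 4)/5 = 276/125.

276/125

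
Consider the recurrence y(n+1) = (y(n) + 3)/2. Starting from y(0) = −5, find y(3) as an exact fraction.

2

y(1) = ((−5) + 3)/2 = −1.
y(2) = ((−1) + 3)/2 = 1.
y(3) = (1 + 3)/2 = 2.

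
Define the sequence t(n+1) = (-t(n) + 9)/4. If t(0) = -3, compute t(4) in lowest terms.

57/32

t(1) = (-(-3) + 9)/4 = 3.
t(2) = (-3 + 9)/4 = 3/2.
t(3) = (-(3/2) + 9)/4 = 15/8.
t(4) = (-(15/8) + 9)/4 = 57/32.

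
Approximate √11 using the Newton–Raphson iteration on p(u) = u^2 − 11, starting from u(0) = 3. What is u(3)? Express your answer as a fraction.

p'(u) = 2u.
p(3) = −2, p'(3) = 6, so u(1) = 3 − (−2)/6 = 10/3.
p(10/3) = 1/9, p'(10/3) = 20/3, so u(2) = (10/3) − (1/9)/(20/3) = 199/60.
p(199/60) = 1/3600, p'(199/60) = 199/30, so u(3) = (199/60) − (1/3600)/(199/30) = 79201/23880.

79201/23880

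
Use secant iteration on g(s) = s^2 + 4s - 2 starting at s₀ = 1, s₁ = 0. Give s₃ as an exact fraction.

5/11

g(1) = 3, g(0) = -2. s₂ = 0 - (-2)·(0 - 1)/((-2) - 3) = 2/5.
g(0) = -2, g(2/5) = -6/25. s₃ = (2/5) - (-6/25)·((2/5) - 0)/((-6/25) - (-2)) = 5/11.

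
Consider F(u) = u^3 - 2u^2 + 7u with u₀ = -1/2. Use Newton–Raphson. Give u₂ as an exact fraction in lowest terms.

F'(u) = 3u^2 - 4u + 7.
F(-1/2) = -33/8, F'(-1/2) = 39/4, so u₁ = (-1/2) - (-33/8)/(39/4) = -1/13.
F(-1/13) = -1210/2197, F'(-1/13) = 1238/169, so u₂ = (-1/13) - (-1210/2197)/(1238/169) = -14/8047.

-14/8047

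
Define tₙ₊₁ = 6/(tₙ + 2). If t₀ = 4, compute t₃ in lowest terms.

3/2

t₁ = 6/(4 + 2) = 1.
t₂ = 6/(1 + 2) = 2.
t₃ = 6/(2 + 2) = 3/2.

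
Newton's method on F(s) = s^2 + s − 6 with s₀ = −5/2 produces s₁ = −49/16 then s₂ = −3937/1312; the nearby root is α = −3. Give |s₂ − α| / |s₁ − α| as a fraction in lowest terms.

1/82

s₁ − α = −49/16 − (−3) = −49/16 + 3 = −1/16, so |s₁ − α| = 1/16.
s₂ − α = −3937/1312 − (−3) = −3937/1312 + 3 = −1/1312, so |s₂ − α| = 1/1312.
Ratio = (1/1312) / (1/16) = 1/82.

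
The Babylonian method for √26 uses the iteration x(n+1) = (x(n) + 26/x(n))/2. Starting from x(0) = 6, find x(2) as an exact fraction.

1897/372

x(1) = (6 + 26/6)/2 = 31/6.
x(2) = (31/6 + 26/(31/6))/2 = 1897/372.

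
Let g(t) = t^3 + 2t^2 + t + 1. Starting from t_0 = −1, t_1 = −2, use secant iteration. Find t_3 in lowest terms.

g(−1) = 1, g(−2) = −1. t_2 = (−2) − (−1)·((−2) − (−1))/((−1) − 1) = −3/2.
g(−2) = −1, g(−3/2) = 5/8. t_3 = (−3/2) − (5/8)·((−3/2) − (−2))/((5/8) − (−1)) = −22/13.

−22/13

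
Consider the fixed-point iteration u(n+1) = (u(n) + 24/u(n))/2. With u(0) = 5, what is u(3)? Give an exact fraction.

u(1) = (5 + 24/5)/2 = 49/10.
u(2) = (49/10 + 24/(49/10))/2 = 4801/980.
u(3) = (4801/980 + 24/(4801/980))/2 = 46099201/9409960.

46099201/9409960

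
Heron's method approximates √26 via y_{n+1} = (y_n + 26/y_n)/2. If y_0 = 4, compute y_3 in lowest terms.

1468273/287952

y_1 = (4 + 26/4)/2 = 21/4.
y_2 = (21/4 + 26/(21/4))/2 = 857/168.
y_3 = (857/168 + 26/(857/168))/2 = 1468273/287952.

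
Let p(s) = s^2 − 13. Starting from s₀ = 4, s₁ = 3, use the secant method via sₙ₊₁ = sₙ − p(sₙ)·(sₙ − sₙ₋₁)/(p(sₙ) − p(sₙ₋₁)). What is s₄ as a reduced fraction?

1042/289

p(4) = 3, p(3) = −4. s₂ = 3 − (−4)·(3 − 4)/((−4) − 3) = 25/7.
p(3) = −4, p(25/7) = −12/49. s₃ = (25/7) − (−12/49)·((25/7) − 3)/((−12/49) − (−4)) = 83/23.
p(25/7) = −12/49, p(83/23) = 12/529. s₄ = (83/23) − (12/529)·((83/23) − (25/7))/((12/529) − (−12/49)) = 1042/289.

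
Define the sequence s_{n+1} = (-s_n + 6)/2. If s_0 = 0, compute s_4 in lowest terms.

s_1 = (-0 + 6)/2 = 3.
s_2 = (-3 + 6)/2 = 3/2.
s_3 = (-(3/2) + 6)/2 = 9/4.
s_4 = (-(9/4) + 6)/2 = 15/8.

15/8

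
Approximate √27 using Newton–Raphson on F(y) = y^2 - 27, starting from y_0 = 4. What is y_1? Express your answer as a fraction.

43/8

F'(y) = 2y.
F(4) = -11, F'(4) = 8, so y_1 = 4 - (-11)/8 = 43/8.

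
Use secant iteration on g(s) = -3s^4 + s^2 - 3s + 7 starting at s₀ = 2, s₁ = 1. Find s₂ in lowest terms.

47/45

g(2) = -43, g(1) = 2. s₂ = 1 - 2·(1 - 2)/(2 - (-43)) = 47/45.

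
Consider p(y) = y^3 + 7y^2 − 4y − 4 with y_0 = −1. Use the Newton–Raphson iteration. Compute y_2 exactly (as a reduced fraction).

p'(y) = 3y^2 + 14y − 4.
p(−1) = 6, p'(−1) = −15, so y_1 = (−1) − 6/(−15) = −3/5.
p(−3/5) = 88/125, p'(−3/5) = −283/25, so y_2 = (−3/5) − (88/125)/(−283/25) = −761/1415.

−761/1415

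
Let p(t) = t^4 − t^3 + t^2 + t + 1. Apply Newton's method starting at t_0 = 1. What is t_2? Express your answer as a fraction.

−245/352

p'(t) = 4t^3 − 3t^2 + 2t + 1.
p(1) = 3, p'(1) = 4, so t_1 = 1 − 3/4 = 1/4.
p(1/4) = 333/256, p'(1/4) = 11/8, so t_2 = (1/4) − (333/256)/(11/8) = −245/352.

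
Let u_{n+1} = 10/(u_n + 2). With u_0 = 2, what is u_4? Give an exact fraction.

190/83

u_1 = 10/(2 + 2) = 5/2.
u_2 = 10/(5/2 + 2) = 20/9.
u_3 = 10/(20/9 + 2) = 45/19.
u_4 = 10/(45/19 + 2) = 190/83.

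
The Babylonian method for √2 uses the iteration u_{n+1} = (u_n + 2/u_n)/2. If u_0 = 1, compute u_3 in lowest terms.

u_1 = (1 + 2/1)/2 = 3/2.
u_2 = (3/2 + 2/(3/2))/2 = 17/12.
u_3 = (17/12 + 2/(17/12))/2 = 577/408.

577/408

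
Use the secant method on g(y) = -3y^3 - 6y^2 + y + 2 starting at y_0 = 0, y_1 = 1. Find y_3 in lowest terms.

71/167

g(0) = 2, g(1) = -6. y_2 = 1 - (-6)·(1 - 0)/((-6) - 2) = 1/4.
g(1) = -6, g(1/4) = 117/64. y_3 = (1/4) - (117/64)·((1/4) - 1)/((117/64) - (-6)) = 71/167.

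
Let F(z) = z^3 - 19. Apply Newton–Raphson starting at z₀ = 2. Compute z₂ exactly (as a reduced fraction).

F'(z) = 3z^2.
F(2) = -11, F'(2) = 12, so z₁ = 2 - (-11)/12 = 35/12.
F(35/12) = 10043/1728, F'(35/12) = 1225/48, so z₂ = (35/12) - (10043/1728)/(1225/48) = 59291/22050.

59291/22050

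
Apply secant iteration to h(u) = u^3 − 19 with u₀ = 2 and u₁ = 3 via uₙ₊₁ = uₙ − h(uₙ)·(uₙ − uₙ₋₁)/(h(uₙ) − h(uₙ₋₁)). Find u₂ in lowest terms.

h(2) = −11, h(3) = 8. u₂ = 3 − 8·(3 − 2)/(8 − (−11)) = 49/19.

49/19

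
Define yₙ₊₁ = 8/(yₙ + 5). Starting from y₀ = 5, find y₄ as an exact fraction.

y₁ = 8/(5 + 5) = 4/5.
y₂ = 8/(4/5 + 5) = 40/29.
y₃ = 8/(40/29 + 5) = 232/185.
y₄ = 8/(232/185 + 5) = 1480/1157.

1480/1157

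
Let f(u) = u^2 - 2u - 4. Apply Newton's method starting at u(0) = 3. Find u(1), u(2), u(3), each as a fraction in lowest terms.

u(1) = 13/4, u(2) = 233/72, u(3) = 75025/23184

f'(u) = 2u - 2.
f(3) = -1, f'(3) = 4, so u(1) = 3 - (-1)/4 = 13/4.
f(13/4) = 1/16, f'(13/4) = 9/2, so u(2) = (13/4) - (1/16)/(9/2) = 233/72.
f(233/72) = 1/5184, f'(233/72) = 161/36, so u(3) = (233/72) - (1/5184)/(161/36) = 75025/23184.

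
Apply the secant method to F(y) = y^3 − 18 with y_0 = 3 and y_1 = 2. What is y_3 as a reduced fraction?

7377/2786

F(3) = 9, F(2) = −10. y_2 = 2 − (−10)·(2 − 3)/((−10) − 9) = 48/19.
F(2) = −10, F(48/19) = −12870/6859. y_3 = (48/19) − (−12870/6859)·((48/19) − 2)/((−12870/6859) − (−10)) = 7377/2786.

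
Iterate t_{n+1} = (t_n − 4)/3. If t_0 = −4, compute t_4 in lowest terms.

t_1 = ((−4) − 4)/3 = −8/3.
t_2 = ((−8/3) − 4)/3 = −20/9.
t_3 = ((−20/9) − 4)/3 = −56/27.
t_4 = ((−56/27) − 4)/3 = −164/81.

−164/81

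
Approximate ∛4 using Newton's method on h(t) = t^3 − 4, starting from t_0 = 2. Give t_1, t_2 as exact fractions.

h'(t) = 3t^2.
h(2) = 4, h'(2) = 12, so t_1 = 2 − 4/12 = 5/3.
h(5/3) = 17/27, h'(5/3) = 25/3, so t_2 = (5/3) − (17/27)/(25/3) = 358/225.

t_1 = 5/3, t_2 = 358/225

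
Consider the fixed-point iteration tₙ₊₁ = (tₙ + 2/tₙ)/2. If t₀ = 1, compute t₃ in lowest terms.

t₁ = (1 + 2/1)/2 = 3/2.
t₂ = (3/2 + 2/(3/2))/2 = 17/12.
t₃ = (17/12 + 2/(17/12))/2 = 577/408.

577/408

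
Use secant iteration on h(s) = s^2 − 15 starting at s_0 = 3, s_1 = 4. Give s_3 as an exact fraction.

h(3) = −6, h(4) = 1. s_2 = 4 − 1·(4 − 3)/(1 − (−6)) = 27/7.
h(4) = 1, h(27/7) = −6/49. s_3 = (27/7) − (−6/49)·((27/7) − 4)/((−6/49) − 1) = 213/55.

213/55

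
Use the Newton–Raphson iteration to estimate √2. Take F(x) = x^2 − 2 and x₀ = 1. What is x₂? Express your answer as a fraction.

F'(x) = 2x.
F(1) = −1, F'(1) = 2, so x₁ = 1 − (−1)/2 = 3/2.
F(3/2) = 1/4, F'(3/2) = 3, so x₂ = (3/2) − (1/4)/3 = 17/12.

17/12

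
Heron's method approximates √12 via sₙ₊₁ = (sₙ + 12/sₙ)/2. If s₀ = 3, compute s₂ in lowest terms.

97/28

s₁ = (3 + 12/3)/2 = 7/2.
s₂ = (7/2 + 12/(7/2))/2 = 97/28.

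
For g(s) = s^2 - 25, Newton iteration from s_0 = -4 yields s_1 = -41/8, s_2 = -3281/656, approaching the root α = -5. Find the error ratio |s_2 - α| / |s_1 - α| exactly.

1/82

s_1 - α = -41/8 - (-5) = -41/8 + 5 = -1/8, so |s_1 - α| = 1/8.
s_2 - α = -3281/656 - (-5) = -3281/656 + 5 = -1/656, so |s_2 - α| = 1/656.
Ratio = (1/656) / (1/8) = 1/82.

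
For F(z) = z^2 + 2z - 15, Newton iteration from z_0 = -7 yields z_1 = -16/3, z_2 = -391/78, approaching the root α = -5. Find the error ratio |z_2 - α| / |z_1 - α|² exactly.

3/26

z_1 - α = -16/3 - (-5) = -16/3 + 5 = -1/3, so |z_1 - α| = 1/3.
z_2 - α = -391/78 - (-5) = -391/78 + 5 = -1/78, so |z_2 - α| = 1/78.
|z_1 - α|² = 1/9.
Ratio = (1/78) / (1/9) = 3/26.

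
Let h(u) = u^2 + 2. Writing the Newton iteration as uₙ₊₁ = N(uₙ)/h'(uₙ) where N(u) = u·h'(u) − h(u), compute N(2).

h'(u) = 2u.
N(u) = u·h'(u) − h(u) = u·(2u) − (u^2 + 2) = u^2 − 2.
N(2) = 2.

2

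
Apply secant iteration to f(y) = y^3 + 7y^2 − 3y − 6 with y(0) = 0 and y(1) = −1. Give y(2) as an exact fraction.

f(0) = −6, f(−1) = 3. y(2) = (−1) − 3·((−1) − 0)/(3 − (−6)) = −2/3.

−2/3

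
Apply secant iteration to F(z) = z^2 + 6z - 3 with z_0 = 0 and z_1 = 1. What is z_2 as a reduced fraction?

F(0) = -3, F(1) = 4. z_2 = 1 - 4·(1 - 0)/(4 - (-3)) = 3/7.

3/7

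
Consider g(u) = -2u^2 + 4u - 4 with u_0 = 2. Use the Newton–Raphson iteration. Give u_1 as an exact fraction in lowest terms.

g'(u) = -4u + 4.
g(2) = -4, g'(2) = -4, so u_1 = 2 - (-4)/(-4) = 1.

1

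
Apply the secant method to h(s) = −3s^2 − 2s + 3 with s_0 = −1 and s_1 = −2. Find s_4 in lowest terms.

h(−1) = 2, h(−2) = −5. s_2 = (−2) − (−5)·((−2) − (−1))/((−5) − 2) = −9/7.
h(−2) = −5, h(−9/7) = 30/49. s_3 = (−9/7) − (30/49)·((−9/7) − (−2))/((30/49) − (−5)) = −15/11.
h(−9/7) = 30/49, h(−15/11) = 18/121. s_4 = (−15/11) − (18/121)·((−15/11) − (−9/7))/((18/121) − (30/49)) = −318/229.

−318/229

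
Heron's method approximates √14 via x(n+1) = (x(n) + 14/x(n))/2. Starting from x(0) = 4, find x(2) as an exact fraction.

x(1) = (4 + 14/4)/2 = 15/4.
x(2) = (15/4 + 14/(15/4))/2 = 449/120.

449/120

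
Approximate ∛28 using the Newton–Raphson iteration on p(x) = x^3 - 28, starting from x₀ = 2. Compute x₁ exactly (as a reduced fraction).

11/3

p'(x) = 3x^2.
p(2) = -20, p'(2) = 12, so x₁ = 2 - (-20)/12 = 11/3.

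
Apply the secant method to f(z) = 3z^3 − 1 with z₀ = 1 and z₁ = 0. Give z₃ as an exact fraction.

f(1) = 2, f(0) = −1. z₂ = 0 − (−1)·(0 − 1)/((−1) − 2) = 1/3.
f(0) = −1, f(1/3) = −8/9. z₃ = (1/3) − (−8/9)·((1/3) − 0)/((−8/9) − (−1)) = 3.

3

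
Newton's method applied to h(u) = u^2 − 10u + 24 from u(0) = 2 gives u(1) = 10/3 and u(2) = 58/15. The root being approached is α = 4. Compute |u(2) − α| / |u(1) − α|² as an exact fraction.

3/10

u(1) − α = 10/3 − 4 = −2/3, so |u(1) − α| = 2/3.
u(2) − α = 58/15 − 4 = −2/15, so |u(2) − α| = 2/15.
|u(1) − α|² = 4/9.
Ratio = (2/15) / (4/9) = 3/10.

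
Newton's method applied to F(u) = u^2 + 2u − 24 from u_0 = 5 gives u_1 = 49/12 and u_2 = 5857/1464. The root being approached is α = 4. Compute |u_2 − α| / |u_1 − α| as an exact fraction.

1/122

u_1 − α = 49/12 − 4 = 1/12, so |u_1 − α| = 1/12.
u_2 − α = 5857/1464 − 4 = 1/1464, so |u_2 − α| = 1/1464.
Ratio = (1/1464) / (1/12) = 1/122.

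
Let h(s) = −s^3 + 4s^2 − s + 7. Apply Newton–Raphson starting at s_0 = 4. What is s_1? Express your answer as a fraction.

h'(s) = −3s^2 + 8s − 1.
h(4) = 3, h'(4) = −17, so s_1 = 4 − 3/(−17) = 71/17.

71/17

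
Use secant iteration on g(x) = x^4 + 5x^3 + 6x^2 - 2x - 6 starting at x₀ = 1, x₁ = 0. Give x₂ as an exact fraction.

3/5

g(1) = 4, g(0) = -6. x₂ = 0 - (-6)·(0 - 1)/((-6) - 4) = 3/5.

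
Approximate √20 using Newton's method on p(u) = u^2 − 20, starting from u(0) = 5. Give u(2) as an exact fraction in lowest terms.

p'(u) = 2u.
p(5) = 5, p'(5) = 10, so u(1) = 5 − 5/10 = 9/2.
p(9/2) = 1/4, p'(9/2) = 9, so u(2) = (9/2) − (1/4)/9 = 161/36.

161/36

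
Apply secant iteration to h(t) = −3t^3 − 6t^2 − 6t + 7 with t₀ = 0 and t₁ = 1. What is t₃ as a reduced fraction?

889/1489

h(0) = 7, h(1) = −8. t₂ = 1 − (−8)·(1 − 0)/((−8) − 7) = 7/15.
h(1) = −8, h(7/15) = 2912/1125. t₃ = (7/15) − (2912/1125)·((7/15) − 1)/((2912/1125) − (−8)) = 889/1489.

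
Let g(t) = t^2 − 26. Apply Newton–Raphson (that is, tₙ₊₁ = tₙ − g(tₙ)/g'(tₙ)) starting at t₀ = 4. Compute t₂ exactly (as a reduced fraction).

g'(t) = 2t.
g(4) = −10, g'(4) = 8, so t₁ = 4 − (−10)/8 = 21/4.
g(21/4) = 25/16, g'(21/4) = 21/2, so t₂ = (21/4) − (25/16)/(21/2) = 857/168.

857/168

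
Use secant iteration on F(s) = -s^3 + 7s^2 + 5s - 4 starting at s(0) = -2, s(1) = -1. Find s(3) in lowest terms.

-7108/6579

F(-2) = 22, F(-1) = -1. s(2) = (-1) - (-1)·((-1) - (-2))/((-1) - 22) = -24/23.
F(-1) = -1, F(-24/23) = -5588/12167. s(3) = (-24/23) - (-5588/12167)·((-24/23) - (-1))/((-5588/12167) - (-1)) = -7108/6579.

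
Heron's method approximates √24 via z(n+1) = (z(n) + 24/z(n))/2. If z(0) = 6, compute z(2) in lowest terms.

49/10

z(1) = (6 + 24/6)/2 = 5.
z(2) = (5 + 24/5)/2 = 49/10.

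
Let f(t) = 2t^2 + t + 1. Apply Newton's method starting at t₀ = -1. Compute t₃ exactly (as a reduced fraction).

f'(t) = 4t + 1.
f(-1) = 2, f'(-1) = -3, so t₁ = (-1) - 2/(-3) = -1/3.
f(-1/3) = 8/9, f'(-1/3) = -1/3, so t₂ = (-1/3) - (8/9)/(-1/3) = 7/3.
f(7/3) = 128/9, f'(7/3) = 31/3, so t₃ = (7/3) - (128/9)/(31/3) = 89/93.

89/93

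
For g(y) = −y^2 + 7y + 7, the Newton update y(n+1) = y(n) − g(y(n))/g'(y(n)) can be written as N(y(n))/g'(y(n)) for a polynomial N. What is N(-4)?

g'(y) = −2y + 7.
N(y) = y·g'(y) − g(y) = y·(−2y + 7) − (−y^2 + 7y + 7) = −y^2 − 7.
N(-4) = −23.

−23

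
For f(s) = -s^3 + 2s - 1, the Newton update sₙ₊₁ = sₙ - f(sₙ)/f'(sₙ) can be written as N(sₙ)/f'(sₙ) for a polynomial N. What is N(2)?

f'(s) = -3s^2 + 2.
N(s) = s·f'(s) - f(s) = s·(-3s^2 + 2) - (-s^3 + 2s - 1) = -2s^3 + 1.
N(2) = -15.

-15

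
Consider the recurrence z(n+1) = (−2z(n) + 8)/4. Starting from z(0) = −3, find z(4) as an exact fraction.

17/16

z(1) = (−2·(−3) + 8)/4 = 7/2.
z(2) = (−2·(7/2) + 8)/4 = 1/4.
z(3) = (−2·(1/4) + 8)/4 = 15/8.
z(4) = (−2·(15/8) + 8)/4 = 17/16.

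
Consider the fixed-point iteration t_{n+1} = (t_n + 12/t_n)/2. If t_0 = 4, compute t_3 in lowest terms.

t_1 = (4 + 12/4)/2 = 7/2.
t_2 = (7/2 + 12/(7/2))/2 = 97/28.
t_3 = (97/28 + 12/(97/28))/2 = 18817/5432.

18817/5432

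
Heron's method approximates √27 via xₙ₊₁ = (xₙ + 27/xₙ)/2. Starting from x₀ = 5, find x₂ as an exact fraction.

1351/260

x₁ = (5 + 27/5)/2 = 26/5.
x₂ = (26/5 + 27/(26/5))/2 = 1351/260.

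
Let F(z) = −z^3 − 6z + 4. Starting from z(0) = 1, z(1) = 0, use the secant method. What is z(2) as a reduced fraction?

4/7

F(1) = −3, F(0) = 4. z(2) = 0 − 4·(0 − 1)/(4 − (−3)) = 4/7.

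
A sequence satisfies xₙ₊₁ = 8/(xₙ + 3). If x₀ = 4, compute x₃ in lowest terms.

232/143

x₁ = 8/(4 + 3) = 8/7.
x₂ = 8/(8/7 + 3) = 56/29.
x₃ = 8/(56/29 + 3) = 232/143.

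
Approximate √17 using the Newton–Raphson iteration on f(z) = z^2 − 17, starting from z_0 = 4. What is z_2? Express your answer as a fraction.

2177/528

f'(z) = 2z.
f(4) = −1, f'(4) = 8, so z_1 = 4 − (−1)/8 = 33/8.
f(33/8) = 1/64, f'(33/8) = 33/4, so z_2 = (33/8) − (1/64)/(33/4) = 2177/528.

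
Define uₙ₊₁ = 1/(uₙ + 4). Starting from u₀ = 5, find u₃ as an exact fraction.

37/157

u₁ = 1/(5 + 4) = 1/9.
u₂ = 1/(1/9 + 4) = 9/37.
u₃ = 1/(9/37 + 4) = 37/157.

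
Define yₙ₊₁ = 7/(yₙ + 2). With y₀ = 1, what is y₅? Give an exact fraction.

1295/699

y₁ = 7/(1 + 2) = 7/3.
y₂ = 7/(7/3 + 2) = 21/13.
y₃ = 7/(21/13 + 2) = 91/47.
y₄ = 7/(91/47 + 2) = 329/185.
y₅ = 7/(329/185 + 2) = 1295/699.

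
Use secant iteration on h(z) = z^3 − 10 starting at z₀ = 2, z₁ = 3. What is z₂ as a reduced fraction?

h(2) = −2, h(3) = 17. z₂ = 3 − 17·(3 − 2)/(17 − (−2)) = 40/19.

40/19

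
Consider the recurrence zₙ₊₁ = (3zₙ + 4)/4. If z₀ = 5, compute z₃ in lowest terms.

z₁ = (3·5 + 4)/4 = 19/4.
z₂ = (3·(19/4) + 4)/4 = 73/16.
z₃ = (3·(73/16) + 4)/4 = 283/64.

283/64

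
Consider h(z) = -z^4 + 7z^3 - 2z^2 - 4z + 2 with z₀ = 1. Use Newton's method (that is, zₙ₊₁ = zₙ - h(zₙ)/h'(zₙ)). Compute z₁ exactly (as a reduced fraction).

h'(z) = -4z^3 + 21z^2 - 4z - 4.
h(1) = 2, h'(1) = 9, so z₁ = 1 - 2/9 = 7/9.

7/9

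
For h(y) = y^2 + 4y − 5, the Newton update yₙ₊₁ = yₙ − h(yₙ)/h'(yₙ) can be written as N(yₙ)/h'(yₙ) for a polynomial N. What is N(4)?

21

h'(y) = 2y + 4.
N(y) = y·h'(y) − h(y) = y·(2y + 4) − (y^2 + 4y − 5) = y^2 + 5.
N(4) = 21.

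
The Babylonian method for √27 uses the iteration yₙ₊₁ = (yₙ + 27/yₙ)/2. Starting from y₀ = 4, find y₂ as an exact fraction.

y₁ = (4 + 27/4)/2 = 43/8.
y₂ = (43/8 + 27/(43/8))/2 = 3577/688.

3577/688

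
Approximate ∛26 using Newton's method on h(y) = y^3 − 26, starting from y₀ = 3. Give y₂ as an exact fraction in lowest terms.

767879/259200

h'(y) = 3y^2.
h(3) = 1, h'(3) = 27, so y₁ = 3 − 1/27 = 80/27.
h(80/27) = 242/19683, h'(80/27) = 6400/243, so y₂ = (80/27) − (242/19683)/(6400/243) = 767879/259200.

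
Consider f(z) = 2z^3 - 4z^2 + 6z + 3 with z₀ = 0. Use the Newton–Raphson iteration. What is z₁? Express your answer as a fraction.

-1/2

f'(z) = 6z^2 - 8z + 6.
f(0) = 3, f'(0) = 6, so z₁ = 0 - 3/6 = -1/2.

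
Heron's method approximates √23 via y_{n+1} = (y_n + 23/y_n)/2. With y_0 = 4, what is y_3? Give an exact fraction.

17913697/3735264

y_1 = (4 + 23/4)/2 = 39/8.
y_2 = (39/8 + 23/(39/8))/2 = 2993/624.
y_3 = (2993/624 + 23/(2993/624))/2 = 17913697/3735264.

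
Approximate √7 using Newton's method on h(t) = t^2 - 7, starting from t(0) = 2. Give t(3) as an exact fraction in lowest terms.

h'(t) = 2t.
h(2) = -3, h'(2) = 4, so t(1) = 2 - (-3)/4 = 11/4.
h(11/4) = 9/16, h'(11/4) = 11/2, so t(2) = (11/4) - (9/16)/(11/2) = 233/88.
h(233/88) = 81/7744, h'(233/88) = 233/44, so t(3) = (233/88) - (81/7744)/(233/44) = 108497/41008.

108497/41008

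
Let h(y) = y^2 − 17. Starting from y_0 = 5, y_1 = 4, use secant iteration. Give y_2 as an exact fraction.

h(5) = 8, h(4) = −1. y_2 = 4 − (−1)·(4 − 5)/((−1) − 8) = 37/9.

37/9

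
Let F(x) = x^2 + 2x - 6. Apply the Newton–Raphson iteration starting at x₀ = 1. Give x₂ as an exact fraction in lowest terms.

145/88

F'(x) = 2x + 2.
F(1) = -3, F'(1) = 4, so x₁ = 1 - (-3)/4 = 7/4.
F(7/4) = 9/16, F'(7/4) = 11/2, so x₂ = (7/4) - (9/16)/(11/2) = 145/88.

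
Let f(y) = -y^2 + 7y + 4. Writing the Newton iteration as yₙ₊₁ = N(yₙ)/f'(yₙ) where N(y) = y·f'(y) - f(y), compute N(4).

f'(y) = -2y + 7.
N(y) = y·f'(y) - f(y) = y·(-2y + 7) - (-y^2 + 7y + 4) = -y^2 - 4.
N(4) = -20.

-20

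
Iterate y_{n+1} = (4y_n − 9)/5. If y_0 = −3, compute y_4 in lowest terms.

y_1 = (4·(−3) − 9)/5 = −21/5.
y_2 = (4·(−21/5) − 9)/5 = −129/25.
y_3 = (4·(−129/25) − 9)/5 = −741/125.
y_4 = (4·(−741/125) − 9)/5 = −4089/625.

−4089/625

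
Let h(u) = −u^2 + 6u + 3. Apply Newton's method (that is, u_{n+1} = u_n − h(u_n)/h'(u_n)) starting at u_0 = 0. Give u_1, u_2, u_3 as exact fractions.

h'(u) = −2u + 6.
h(0) = 3, h'(0) = 6, so u_1 = 0 − 3/6 = −1/2.
h(−1/2) = −1/4, h'(−1/2) = 7, so u_2 = (−1/2) − (−1/4)/7 = −13/28.
h(−13/28) = −1/784, h'(−13/28) = 97/14, so u_3 = (−13/28) − (−1/784)/(97/14) = −2521/5432.

u_1 = −1/2, u_2 = −13/28, u_3 = −2521/5432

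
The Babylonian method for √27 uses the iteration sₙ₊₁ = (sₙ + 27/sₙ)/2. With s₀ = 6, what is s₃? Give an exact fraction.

s₁ = (6 + 27/6)/2 = 21/4.
s₂ = (21/4 + 27/(21/4))/2 = 291/56.
s₃ = (291/56 + 27/(291/56))/2 = 56451/10864.

56451/10864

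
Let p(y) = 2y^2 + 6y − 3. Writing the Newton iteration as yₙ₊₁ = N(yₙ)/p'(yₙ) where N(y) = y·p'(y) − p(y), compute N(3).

p'(y) = 4y + 6.
N(y) = y·p'(y) − p(y) = y·(4y + 6) − (2y^2 + 6y − 3) = 2y^2 + 3.
N(3) = 21.

21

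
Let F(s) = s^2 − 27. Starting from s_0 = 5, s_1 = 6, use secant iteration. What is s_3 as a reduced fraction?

213/41

F(5) = −2, F(6) = 9. s_2 = 6 − 9·(6 − 5)/(9 − (−2)) = 57/11.
F(6) = 9, F(57/11) = −18/121. s_3 = (57/11) − (−18/121)·((57/11) − 6)/((−18/121) − 9) = 213/41.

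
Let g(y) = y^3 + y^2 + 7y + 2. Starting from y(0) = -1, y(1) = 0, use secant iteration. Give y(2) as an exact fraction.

-2/7

g(-1) = -5, g(0) = 2. y(2) = 0 - 2·(0 - (-1))/(2 - (-5)) = -2/7.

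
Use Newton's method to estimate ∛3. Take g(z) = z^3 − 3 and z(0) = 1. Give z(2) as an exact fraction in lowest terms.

g'(z) = 3z^2.
g(1) = −2, g'(1) = 3, so z(1) = 1 − (−2)/3 = 5/3.
g(5/3) = 44/27, g'(5/3) = 25/3, so z(2) = (5/3) − (44/27)/(25/3) = 331/225.

331/225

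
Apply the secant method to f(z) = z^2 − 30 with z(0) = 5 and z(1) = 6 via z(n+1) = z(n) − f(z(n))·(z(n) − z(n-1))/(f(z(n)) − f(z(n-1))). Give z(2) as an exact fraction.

60/11

f(5) = −5, f(6) = 6. z(2) = 6 − 6·(6 − 5)/(6 − (−5)) = 60/11.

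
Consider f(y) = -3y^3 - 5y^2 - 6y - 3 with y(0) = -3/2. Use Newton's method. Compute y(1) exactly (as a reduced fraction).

f'(y) = -9y^2 - 10y - 6.
f(-3/2) = 39/8, f'(-3/2) = -45/4, so y(1) = (-3/2) - (39/8)/(-45/4) = -16/15.

-16/15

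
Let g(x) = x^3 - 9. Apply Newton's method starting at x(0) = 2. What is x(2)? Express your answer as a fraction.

23401/11250

g'(x) = 3x^2.
g(2) = -1, g'(2) = 12, so x(1) = 2 - (-1)/12 = 25/12.
g(25/12) = 73/1728, g'(25/12) = 625/48, so x(2) = (25/12) - (73/1728)/(625/48) = 23401/11250.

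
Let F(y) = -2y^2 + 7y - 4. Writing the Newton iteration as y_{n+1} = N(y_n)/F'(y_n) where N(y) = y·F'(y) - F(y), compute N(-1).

F'(y) = -4y + 7.
N(y) = y·F'(y) - F(y) = y·(-4y + 7) - (-2y^2 + 7y - 4) = -2y^2 + 4.
N(-1) = 2.

2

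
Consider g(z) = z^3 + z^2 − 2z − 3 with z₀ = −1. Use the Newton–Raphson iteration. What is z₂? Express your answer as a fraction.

−3/2

g'(z) = 3z^2 + 2z − 2.
g(−1) = −1, g'(−1) = −1, so z₁ = (−1) − (−1)/(−1) = −2.
g(−2) = −3, g'(−2) = 6, so z₂ = (−2) − (−3)/6 = −3/2.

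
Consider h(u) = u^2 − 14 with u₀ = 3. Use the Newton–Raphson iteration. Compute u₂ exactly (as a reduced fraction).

1033/276

h'(u) = 2u.
h(3) = −5, h'(3) = 6, so u₁ = 3 − (−5)/6 = 23/6.
h(23/6) = 25/36, h'(23/6) = 23/3, so u₂ = (23/6) − (25/36)/(23/3) = 1033/276.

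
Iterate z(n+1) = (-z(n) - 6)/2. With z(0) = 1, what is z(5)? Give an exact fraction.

-67/32

z(1) = (-1 - 6)/2 = -7/2.
z(2) = (-(-7/2) - 6)/2 = -5/4.
z(3) = (-(-5/4) - 6)/2 = -19/8.
z(4) = (-(-19/8) - 6)/2 = -29/16.
z(5) = (-(-29/16) - 6)/2 = -67/32.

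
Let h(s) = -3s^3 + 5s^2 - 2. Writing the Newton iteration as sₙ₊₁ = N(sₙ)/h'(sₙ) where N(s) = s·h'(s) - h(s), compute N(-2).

h'(s) = -9s^2 + 10s.
N(s) = s·h'(s) - h(s) = s·(-9s^2 + 10s) - (-3s^3 + 5s^2 - 2) = -6s^3 + 5s^2 + 2.
N(-2) = 70.

70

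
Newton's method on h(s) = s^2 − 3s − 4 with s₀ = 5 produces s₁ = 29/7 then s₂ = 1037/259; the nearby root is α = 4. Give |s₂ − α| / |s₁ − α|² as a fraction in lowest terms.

s₁ − α = 29/7 − 4 = 1/7, so |s₁ − α| = 1/7.
s₂ − α = 1037/259 − 4 = 1/259, so |s₂ − α| = 1/259.
|s₁ − α|² = 1/49.
Ratio = (1/259) / (1/49) = 7/37.

7/37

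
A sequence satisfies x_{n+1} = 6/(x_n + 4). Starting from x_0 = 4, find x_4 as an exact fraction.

300/257

x_1 = 6/(4 + 4) = 3/4.
x_2 = 6/(3/4 + 4) = 24/19.
x_3 = 6/(24/19 + 4) = 57/50.
x_4 = 6/(57/50 + 4) = 300/257.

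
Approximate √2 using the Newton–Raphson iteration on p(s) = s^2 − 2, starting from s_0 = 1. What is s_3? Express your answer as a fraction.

p'(s) = 2s.
p(1) = −1, p'(1) = 2, so s_1 = 1 − (−1)/2 = 3/2.
p(3/2) = 1/4, p'(3/2) = 3, so s_2 = (3/2) − (1/4)/3 = 17/12.
p(17/12) = 1/144, p'(17/12) = 17/6, so s_3 = (17/12) − (1/144)/(17/6) = 577/408.

577/408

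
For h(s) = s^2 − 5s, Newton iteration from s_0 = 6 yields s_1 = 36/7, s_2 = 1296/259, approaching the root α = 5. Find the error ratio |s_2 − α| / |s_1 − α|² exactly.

s_1 − α = 36/7 − 5 = 1/7, so |s_1 − α| = 1/7.
s_2 − α = 1296/259 − 5 = 1/259, so |s_2 − α| = 1/259.
|s_1 − α|² = 1/49.
Ratio = (1/259) / (1/49) = 7/37.

7/37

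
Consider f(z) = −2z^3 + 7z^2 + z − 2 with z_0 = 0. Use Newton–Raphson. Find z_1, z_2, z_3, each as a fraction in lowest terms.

f'(z) = −6z^2 + 14z + 1.
f(0) = −2, f'(0) = 1, so z_1 = 0 − (−2)/1 = 2.
f(2) = 12, f'(2) = 5, so z_2 = 2 − 12/5 = −2/5.
f(−2/5) = −144/125, f'(−2/5) = −139/25, so z_3 = (−2/5) − (−144/125)/(−139/25) = −422/695.

z_1 = 2, z_2 = −2/5, z_3 = −422/695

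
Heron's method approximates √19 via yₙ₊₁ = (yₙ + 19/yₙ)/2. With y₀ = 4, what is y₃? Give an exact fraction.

y₁ = (4 + 19/4)/2 = 35/8.
y₂ = (35/8 + 19/(35/8))/2 = 2441/560.
y₃ = (2441/560 + 19/(2441/560))/2 = 11916881/2733920.

11916881/2733920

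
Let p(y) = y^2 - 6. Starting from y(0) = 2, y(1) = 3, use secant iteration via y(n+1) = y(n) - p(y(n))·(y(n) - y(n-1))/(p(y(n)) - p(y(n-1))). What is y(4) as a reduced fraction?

267/109

p(2) = -2, p(3) = 3. y(2) = 3 - 3·(3 - 2)/(3 - (-2)) = 12/5.
p(3) = 3, p(12/5) = -6/25. y(3) = (12/5) - (-6/25)·((12/5) - 3)/((-6/25) - 3) = 22/9.
p(12/5) = -6/25, p(22/9) = -2/81. y(4) = (22/9) - (-2/81)·((22/9) - (12/5))/((-2/81) - (-6/25)) = 267/109.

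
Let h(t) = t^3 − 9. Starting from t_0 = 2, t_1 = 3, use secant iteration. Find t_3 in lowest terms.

1609/777

h(2) = −1, h(3) = 18. t_2 = 3 − 18·(3 − 2)/(18 − (−1)) = 39/19.
h(3) = 18, h(39/19) = −2412/6859. t_3 = (39/19) − (−2412/6859)·((39/19) − 3)/((−2412/6859) − 18) = 1609/777.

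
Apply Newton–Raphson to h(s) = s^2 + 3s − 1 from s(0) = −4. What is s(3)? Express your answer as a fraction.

−107621/32585

h'(s) = 2s + 3.
h(−4) = 3, h'(−4) = −5, so s(1) = (−4) − 3/(−5) = −17/5.
h(−17/5) = 9/25, h'(−17/5) = −19/5, so s(2) = (−17/5) − (9/25)/(−19/5) = −314/95.
h(−314/95) = 81/9025, h'(−314/95) = −343/95, so s(3) = (−314/95) − (81/9025)/(−343/95) = −107621/32585.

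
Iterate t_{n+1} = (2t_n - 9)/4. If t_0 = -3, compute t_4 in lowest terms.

t_1 = (2·(-3) - 9)/4 = -15/4.
t_2 = (2·(-15/4) - 9)/4 = -33/8.
t_3 = (2·(-33/8) - 9)/4 = -69/16.
t_4 = (2·(-69/16) - 9)/4 = -141/32.

-141/32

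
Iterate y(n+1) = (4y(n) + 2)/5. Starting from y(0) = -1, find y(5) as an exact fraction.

3178/3125

y(1) = (4·(-1) + 2)/5 = -2/5.
y(2) = (4·(-2/5) + 2)/5 = 2/25.
y(3) = (4·(2/25) + 2)/5 = 58/125.
y(4) = (4·(58/125) + 2)/5 = 482/625.
y(5) = (4·(482/625) + 2)/5 = 3178/3125.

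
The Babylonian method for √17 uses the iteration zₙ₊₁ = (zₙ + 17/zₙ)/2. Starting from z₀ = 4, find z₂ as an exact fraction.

z₁ = (4 + 17/4)/2 = 33/8.
z₂ = (33/8 + 17/(33/8))/2 = 2177/528.

2177/528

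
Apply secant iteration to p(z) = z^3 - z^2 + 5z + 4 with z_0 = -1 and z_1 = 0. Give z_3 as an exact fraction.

-196/289

p(-1) = -3, p(0) = 4. z_2 = 0 - 4·(0 - (-1))/(4 - (-3)) = -4/7.
p(0) = 4, p(-4/7) = 216/343. z_3 = (-4/7) - (216/343)·((-4/7) - 0)/((216/343) - 4) = -196/289.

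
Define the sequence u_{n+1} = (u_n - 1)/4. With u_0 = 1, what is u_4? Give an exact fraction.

-21/64

u_1 = (1 - 1)/4 = 0.
u_2 = (0 - 1)/4 = -1/4.
u_3 = ((-1/4) - 1)/4 = -5/16.
u_4 = ((-5/16) - 1)/4 = -21/64.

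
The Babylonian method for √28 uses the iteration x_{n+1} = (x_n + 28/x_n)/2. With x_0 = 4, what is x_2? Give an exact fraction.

x_1 = (4 + 28/4)/2 = 11/2.
x_2 = (11/2 + 28/(11/2))/2 = 233/44.

233/44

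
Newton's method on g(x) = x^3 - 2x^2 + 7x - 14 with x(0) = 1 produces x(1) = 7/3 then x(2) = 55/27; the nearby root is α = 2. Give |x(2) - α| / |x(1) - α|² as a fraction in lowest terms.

1/3

x(1) - α = 7/3 - 2 = 1/3, so |x(1) - α| = 1/3.
x(2) - α = 55/27 - 2 = 1/27, so |x(2) - α| = 1/27.
|x(1) - α|² = 1/9.
Ratio = (1/27) / (1/9) = 1/3.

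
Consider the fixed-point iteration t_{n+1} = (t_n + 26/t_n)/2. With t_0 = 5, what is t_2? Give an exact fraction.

t_1 = (5 + 26/5)/2 = 51/10.
t_2 = (51/10 + 26/(51/10))/2 = 5201/1020.

5201/1020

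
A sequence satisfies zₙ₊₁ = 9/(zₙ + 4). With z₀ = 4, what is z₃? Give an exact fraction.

369/236

z₁ = 9/(4 + 4) = 9/8.
z₂ = 9/(9/8 + 4) = 72/41.
z₃ = 9/(72/41 + 4) = 369/236.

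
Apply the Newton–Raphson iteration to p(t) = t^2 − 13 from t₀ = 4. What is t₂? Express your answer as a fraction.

p'(t) = 2t.
p(4) = 3, p'(4) = 8, so t₁ = 4 − 3/8 = 29/8.
p(29/8) = 9/64, p'(29/8) = 29/4, so t₂ = (29/8) − (9/64)/(29/4) = 1673/464.

1673/464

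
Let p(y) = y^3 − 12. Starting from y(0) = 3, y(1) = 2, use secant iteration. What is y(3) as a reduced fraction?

p(3) = 15, p(2) = −4. y(2) = 2 − (−4)·(2 − 3)/((−4) − 15) = 42/19.
p(2) = −4, p(42/19) = −8220/6859. y(3) = (42/19) − (−8220/6859)·((42/19) − 2)/((−8220/6859) − (−4)) = 2763/1201.

2763/1201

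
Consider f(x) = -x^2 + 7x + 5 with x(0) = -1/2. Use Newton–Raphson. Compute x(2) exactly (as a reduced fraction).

-5561/8512

f'(x) = -2x + 7.
f(-1/2) = 5/4, f'(-1/2) = 8, so x(1) = (-1/2) - (5/4)/8 = -21/32.
f(-21/32) = -25/1024, f'(-21/32) = 133/16, so x(2) = (-21/32) - (-25/1024)/(133/16) = -5561/8512.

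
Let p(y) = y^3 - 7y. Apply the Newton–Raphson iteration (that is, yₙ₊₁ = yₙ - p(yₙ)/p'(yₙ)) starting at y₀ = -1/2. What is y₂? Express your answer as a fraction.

p'(y) = 3y^2 - 7.
p(-1/2) = 27/8, p'(-1/2) = -25/4, so y₁ = (-1/2) - (27/8)/(-25/4) = 1/25.
p(1/25) = -4374/15625, p'(1/25) = -4372/625, so y₂ = (1/25) - (-4374/15625)/(-4372/625) = -1/54650.

-1/54650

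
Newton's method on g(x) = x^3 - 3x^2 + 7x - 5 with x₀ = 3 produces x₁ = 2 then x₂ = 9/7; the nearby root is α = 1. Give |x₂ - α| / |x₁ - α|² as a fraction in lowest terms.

2/7

x₁ - α = 2 - 1 = 1, so |x₁ - α| = 1.
x₂ - α = 9/7 - 1 = 2/7, so |x₂ - α| = 2/7.
|x₁ - α|² = 1.
Ratio = (2/7) / 1 = 2/7.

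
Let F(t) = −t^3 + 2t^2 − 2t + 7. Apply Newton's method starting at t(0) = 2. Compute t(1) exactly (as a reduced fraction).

F'(t) = −3t^2 + 4t − 2.
F(2) = 3, F'(2) = −6, so t(1) = 2 − 3/(−6) = 5/2.

5/2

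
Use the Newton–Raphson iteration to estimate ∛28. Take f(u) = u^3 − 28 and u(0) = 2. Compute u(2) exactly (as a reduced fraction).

f'(u) = 3u^2.
f(2) = −20, f'(2) = 12, so u(1) = 2 − (−20)/12 = 11/3.
f(11/3) = 575/27, f'(11/3) = 121/3, so u(2) = (11/3) − (575/27)/(121/3) = 3418/1089.

3418/1089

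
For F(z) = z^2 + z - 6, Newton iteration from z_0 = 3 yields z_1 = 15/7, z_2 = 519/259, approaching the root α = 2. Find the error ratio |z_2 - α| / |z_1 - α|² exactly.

z_1 - α = 15/7 - 2 = 1/7, so |z_1 - α| = 1/7.
z_2 - α = 519/259 - 2 = 1/259, so |z_2 - α| = 1/259.
|z_1 - α|² = 1/49.
Ratio = (1/259) / (1/49) = 7/37.

7/37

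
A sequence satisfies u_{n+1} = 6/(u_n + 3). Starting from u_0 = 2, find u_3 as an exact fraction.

u_1 = 6/(2 + 3) = 6/5.
u_2 = 6/(6/5 + 3) = 10/7.
u_3 = 6/(10/7 + 3) = 42/31.

42/31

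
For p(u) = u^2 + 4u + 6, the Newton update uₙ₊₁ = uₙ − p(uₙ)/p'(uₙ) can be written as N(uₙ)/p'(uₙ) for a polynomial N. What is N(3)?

p'(u) = 2u + 4.
N(u) = u·p'(u) − p(u) = u·(2u + 4) − (u^2 + 4u + 6) = u^2 − 6.
N(3) = 3.

3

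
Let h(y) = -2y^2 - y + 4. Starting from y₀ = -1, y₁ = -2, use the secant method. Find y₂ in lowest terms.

h(-1) = 3, h(-2) = -2. y₂ = (-2) - (-2)·((-2) - (-1))/((-2) - 3) = -8/5.

-8/5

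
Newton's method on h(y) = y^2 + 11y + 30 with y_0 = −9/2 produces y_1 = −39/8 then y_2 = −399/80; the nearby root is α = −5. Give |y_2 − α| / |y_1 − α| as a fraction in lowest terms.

1/10

y_1 − α = −39/8 − (−5) = −39/8 + 5 = 1/8, so |y_1 − α| = 1/8.
y_2 − α = −399/80 − (−5) = −399/80 + 5 = 1/80, so |y_2 − α| = 1/80.
Ratio = (1/80) / (1/8) = 1/10.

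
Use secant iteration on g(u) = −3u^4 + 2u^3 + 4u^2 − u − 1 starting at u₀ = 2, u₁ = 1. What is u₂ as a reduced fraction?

g(2) = −19, g(1) = 1. u₂ = 1 − 1·(1 − 2)/(1 − (−19)) = 21/20.

21/20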